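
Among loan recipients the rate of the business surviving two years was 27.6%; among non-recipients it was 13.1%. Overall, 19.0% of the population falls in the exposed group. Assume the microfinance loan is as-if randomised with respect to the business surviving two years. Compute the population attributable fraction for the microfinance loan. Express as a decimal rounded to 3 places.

PAF ≈ 0.174

p₁ = 0.276, p₀ = 0.131.
Overall risk P(Y=1) = π·p₁ + (1−π)·p₀ = 0.19×0.276 + 0.81×0.131 = 0.15855.
Under exogeneity, PAF = [P(Y=1) − p₀] / P(Y=1).
PAF = (0.15855 − 0.131) / 0.15855 ≈ 0.1738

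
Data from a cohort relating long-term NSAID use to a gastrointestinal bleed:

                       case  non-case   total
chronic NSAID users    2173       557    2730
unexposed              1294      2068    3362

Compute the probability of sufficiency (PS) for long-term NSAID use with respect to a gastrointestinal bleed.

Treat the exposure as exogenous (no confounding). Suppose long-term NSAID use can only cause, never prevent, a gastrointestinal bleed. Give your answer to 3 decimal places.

PS ≈ 0.668

p₁ = P(outcome | exposed) = 2173/2730 = 0.79597
p₀ = P(outcome | unexposed) = 1294/3362 = 0.38489
Under exogeneity and monotonicity, PS = (p₁ − p₀) / (1 − p₀).
PS = (0.79597 − 0.38489) / (1 − 0.38489) = 0.41108 / 0.61511 ≈ 0.6683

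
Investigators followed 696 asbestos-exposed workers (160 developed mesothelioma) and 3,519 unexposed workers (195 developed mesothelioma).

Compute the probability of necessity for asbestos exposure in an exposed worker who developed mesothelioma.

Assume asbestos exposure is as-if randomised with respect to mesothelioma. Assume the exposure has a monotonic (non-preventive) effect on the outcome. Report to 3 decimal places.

PN ≈ 0.759

p₁ = P(outcome | exposed) = 160/696 = 0.22989
p₀ = P(outcome | unexposed) = 195/3519 = 0.055413
Under exogeneity and monotonicity, PN = (p₁ − p₀) / p₁.
PN = (0.22989 − 0.055413) / 0.22989 = 0.17447 / 0.22989 ≈ 0.7590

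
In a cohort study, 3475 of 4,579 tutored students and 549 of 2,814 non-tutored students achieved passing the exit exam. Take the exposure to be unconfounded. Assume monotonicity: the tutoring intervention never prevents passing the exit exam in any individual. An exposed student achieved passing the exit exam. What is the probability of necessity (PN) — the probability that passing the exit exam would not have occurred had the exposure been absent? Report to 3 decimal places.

p₁ = P(outcome | exposed) = 3475/4579 = 0.7589
p₀ = P(outcome | unexposed) = 549/2814 = 0.1951
Under exogeneity and monotonicity, PN = (p₁ − p₀) / p₁.
PN = (0.7589 − 0.1951) / 0.7589 = 0.5638 / 0.7589 ≈ 0.7429

PN ≈ 0.743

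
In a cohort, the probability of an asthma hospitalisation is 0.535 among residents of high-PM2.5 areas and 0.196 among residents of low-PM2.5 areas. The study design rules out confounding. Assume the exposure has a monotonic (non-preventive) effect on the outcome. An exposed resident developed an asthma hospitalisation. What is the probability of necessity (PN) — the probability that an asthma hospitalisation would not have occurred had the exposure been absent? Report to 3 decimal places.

Let p₁ = 0.535, p₀ = 0.196.
Under exogeneity and monotonicity, PN = (p₁ − p₀) / p₁.
PN = (0.535 − 0.196) / 0.535 = 0.339 / 0.535 ≈ 0.6336

PN ≈ 0.634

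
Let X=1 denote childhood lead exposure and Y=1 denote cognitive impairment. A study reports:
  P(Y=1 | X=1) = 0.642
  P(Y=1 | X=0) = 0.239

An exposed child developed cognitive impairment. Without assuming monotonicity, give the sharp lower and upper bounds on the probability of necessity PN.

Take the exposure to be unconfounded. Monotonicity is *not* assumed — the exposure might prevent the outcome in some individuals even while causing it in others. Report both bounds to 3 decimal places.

Let p₁ = 0.642, p₀ = 0.239.
Under exogeneity alone the bounds on PN are max{0,(p₁−p₀)/p₁} ≤ PN ≤ min{1,(1−p₀)/p₁}.
  lower = (p₁ − p₀)/p₁ = 0.403 / 0.642 ≈ 0.6277
  upper = min{1, (1 − p₀)/p₁} = 0.761 / 0.642 ≈ 1.1854 → capped at 1

0.628 ≤ PN ≤ 1.000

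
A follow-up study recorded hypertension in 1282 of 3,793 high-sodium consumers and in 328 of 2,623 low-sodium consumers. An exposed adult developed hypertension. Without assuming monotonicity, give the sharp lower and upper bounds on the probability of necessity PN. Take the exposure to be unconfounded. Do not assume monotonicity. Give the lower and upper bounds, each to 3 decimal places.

p₁ = P(outcome | exposed) = 1282/3793 = 0.33799
p₀ = P(outcome | unexposed) = 328/2623 = 0.12505
Under exogeneity alone the bounds on PN are max{0,(p₁−p₀)/p₁} ≤ PN ≤ min{1,(1−p₀)/p₁}.
  lower = (p₁ − p₀)/p₁ = 0.21294 / 0.33799 ≈ 0.6300
  upper = min{1, (1 − p₀)/p₁} = 0.87495 / 0.33799 ≈ 2.5887 → capped at 1

0.630 ≤ PN ≤ 1.000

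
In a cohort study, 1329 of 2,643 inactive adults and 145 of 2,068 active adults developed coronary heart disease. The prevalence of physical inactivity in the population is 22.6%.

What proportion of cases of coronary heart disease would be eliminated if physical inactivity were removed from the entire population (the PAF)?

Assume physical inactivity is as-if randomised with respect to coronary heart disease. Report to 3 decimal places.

PAF ≈ 0.582

p₁ = P(outcome | exposed) = 1329/2643 = 0.50284
p₀ = P(outcome | unexposed) = 145/2068 = 0.070116
Overall risk P(Y=1) = π·p₁ + (1−π)·p₀ = 0.226×0.50284 + 0.774×0.070116 = 0.16791.
Under exogeneity, PAF = [P(Y=1) − p₀] / P(Y=1).
PAF = (0.16791 − 0.070116) / 0.16791 ≈ 0.5824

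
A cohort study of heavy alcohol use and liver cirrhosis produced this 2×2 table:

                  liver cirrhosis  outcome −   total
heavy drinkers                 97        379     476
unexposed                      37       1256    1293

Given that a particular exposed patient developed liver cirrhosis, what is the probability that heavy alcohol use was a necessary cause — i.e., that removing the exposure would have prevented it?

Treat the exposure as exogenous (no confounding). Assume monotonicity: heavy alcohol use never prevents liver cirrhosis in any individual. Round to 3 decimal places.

PN ≈ 0.860

p₁ = P(outcome | exposed) = 97/476 = 0.20378
p₀ = P(outcome | unexposed) = 37/1293 = 0.028616
Under exogeneity and monotonicity, PN = (p₁ − p₀)/p₁.
PN = (0.20378 − 0.028616) / 0.20378 ≈ 0.8596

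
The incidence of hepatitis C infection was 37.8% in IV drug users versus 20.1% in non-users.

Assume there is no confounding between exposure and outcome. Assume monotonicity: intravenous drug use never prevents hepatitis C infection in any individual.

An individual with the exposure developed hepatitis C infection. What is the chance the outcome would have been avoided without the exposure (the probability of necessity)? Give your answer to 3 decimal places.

PN ≈ 0.468

p₁ = 0.378, p₀ = 0.201.
Under exogeneity and monotonicity, PN = (p₁ − p₀) / p₁.
PN = (0.378 − 0.201) / 0.378 = 0.177 / 0.378 ≈ 0.4683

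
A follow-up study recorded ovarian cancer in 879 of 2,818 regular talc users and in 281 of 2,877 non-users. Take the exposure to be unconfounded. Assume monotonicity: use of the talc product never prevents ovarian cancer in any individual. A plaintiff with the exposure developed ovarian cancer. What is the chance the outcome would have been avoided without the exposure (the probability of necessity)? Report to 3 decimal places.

p₁ = P(outcome | exposed) = 879/2818 = 0.31192
p₀ = P(outcome | unexposed) = 281/2877 = 0.097671
Under exogeneity and monotonicity, PN = (p₁ − p₀) / p₁.
PN = (0.31192 − 0.097671) / 0.31192 = 0.21425 / 0.31192 ≈ 0.6869

PN ≈ 0.687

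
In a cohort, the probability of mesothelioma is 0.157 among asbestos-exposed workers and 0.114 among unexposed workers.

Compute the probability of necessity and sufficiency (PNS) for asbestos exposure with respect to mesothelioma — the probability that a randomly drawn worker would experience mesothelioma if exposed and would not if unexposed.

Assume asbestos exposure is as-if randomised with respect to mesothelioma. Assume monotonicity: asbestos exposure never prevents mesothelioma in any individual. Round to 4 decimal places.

Let p₁ = 0.157, p₀ = 0.114.
Under exogeneity and monotonicity, PNS = p₁ − p₀.
PNS = 0.157 − 0.114 = 0.043

PNS ≈ 0.0430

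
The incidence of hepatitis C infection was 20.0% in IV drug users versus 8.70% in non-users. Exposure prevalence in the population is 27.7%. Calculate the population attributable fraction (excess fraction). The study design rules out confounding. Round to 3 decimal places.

PAF ≈ 0.265

p₁ = 0.2, p₀ = 0.087.
Overall risk P(Y=1) = π·p₁ + (1−π)·p₀ = 0.277×0.2 + 0.723×0.087 = 0.1183.
Under exogeneity, PAF = [P(Y=1) − p₀] / P(Y=1).
PAF = (0.1183 − 0.087) / 0.1183 ≈ 0.2646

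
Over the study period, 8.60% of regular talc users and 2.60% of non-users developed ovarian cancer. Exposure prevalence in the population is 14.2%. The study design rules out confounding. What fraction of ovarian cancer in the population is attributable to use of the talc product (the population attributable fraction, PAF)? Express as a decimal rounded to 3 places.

p₁ = 0.086, p₀ = 0.026.
Overall risk P(Y=1) = π·p₁ + (1−π)·p₀ = 0.142×0.086 + 0.858×0.026 = 0.03452.
Under exogeneity, PAF = [P(Y=1) − p₀] / P(Y=1).
PAF = (0.03452 − 0.026) / 0.03452 ≈ 0.2468

PAF ≈ 0.247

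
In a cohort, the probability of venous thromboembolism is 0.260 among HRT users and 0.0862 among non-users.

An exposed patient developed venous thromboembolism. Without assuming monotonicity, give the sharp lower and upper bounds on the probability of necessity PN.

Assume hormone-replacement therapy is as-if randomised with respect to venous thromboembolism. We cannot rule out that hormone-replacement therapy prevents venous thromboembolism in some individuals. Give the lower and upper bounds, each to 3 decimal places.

0.668 ≤ PN ≤ 1.000

Let p₁ = 0.26, p₀ = 0.0862.
Under exogeneity alone the bounds on PN are max{0,(p₁−p₀)/p₁} ≤ PN ≤ min{1,(1−p₀)/p₁}.
  lower = (p₁ − p₀)/p₁ = 0.1738 / 0.26 ≈ 0.6685
  upper = min{1, (1 − p₀)/p₁} = 0.9138 / 0.26 ≈ 3.5146 → capped at 1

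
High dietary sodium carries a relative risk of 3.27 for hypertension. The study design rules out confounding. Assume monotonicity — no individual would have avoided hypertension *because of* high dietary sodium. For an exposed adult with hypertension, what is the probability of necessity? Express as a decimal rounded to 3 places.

Under exogeneity and monotonicity, PN = (RR − 1) / RR = 1 − 1/RR.
PN = (3.27 − 1) / 3.27 = 2.27 / 3.27 ≈ 0.6942

PN ≈ 0.694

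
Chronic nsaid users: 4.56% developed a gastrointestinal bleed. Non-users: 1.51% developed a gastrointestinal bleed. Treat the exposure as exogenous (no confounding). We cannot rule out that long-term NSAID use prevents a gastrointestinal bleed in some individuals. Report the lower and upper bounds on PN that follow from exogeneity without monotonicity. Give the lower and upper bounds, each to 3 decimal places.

p₁ = 0.0456, p₀ = 0.0151.
Under exogeneity alone the bounds on PN are max{0,(p₁−p₀)/p₁} ≤ PN ≤ min{1,(1−p₀)/p₁}.
  lower = (p₁ − p₀)/p₁ = 0.0305 / 0.0456 ≈ 0.6689
  upper = min{1, (1 − p₀)/p₁} = 0.9849 / 0.0456 ≈ 21.5987 → capped at 1

0.669 ≤ PN ≤ 1.000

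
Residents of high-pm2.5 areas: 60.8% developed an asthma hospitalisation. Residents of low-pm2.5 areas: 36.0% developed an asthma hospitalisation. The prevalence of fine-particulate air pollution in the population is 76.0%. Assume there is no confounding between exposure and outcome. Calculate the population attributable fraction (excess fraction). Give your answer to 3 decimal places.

p₁ = 0.608, p₀ = 0.36.
Overall risk P(Y=1) = π·p₁ + (1−π)·p₀ = 0.76×0.608 + 0.24×0.36 = 0.54848.
Under exogeneity, PAF = [P(Y=1) − p₀] / P(Y=1).
PAF = (0.54848 − 0.36) / 0.54848 ≈ 0.3436

PAF ≈ 0.344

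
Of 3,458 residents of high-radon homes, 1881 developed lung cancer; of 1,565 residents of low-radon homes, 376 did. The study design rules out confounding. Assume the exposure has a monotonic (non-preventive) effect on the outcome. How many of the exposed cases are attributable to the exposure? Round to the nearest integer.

p₁ = P(outcome | exposed) = 1881/3458 = 0.54396
p₀ = P(outcome | unexposed) = 376/1565 = 0.24026
PN = (p₁ − p₀)/p₁ = (0.54396 − 0.24026) / 0.54396 ≈ 0.55832.
Attributable cases ≈ PN × (exposed cases) = 0.55832 × 1881 ≈ 1050.20.

about 1050 cases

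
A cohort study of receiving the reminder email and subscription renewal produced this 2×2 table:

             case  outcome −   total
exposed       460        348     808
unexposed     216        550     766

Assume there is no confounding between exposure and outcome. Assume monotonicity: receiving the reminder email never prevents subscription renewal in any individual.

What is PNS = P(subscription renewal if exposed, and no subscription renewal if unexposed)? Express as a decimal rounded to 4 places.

p₁ = P(outcome | exposed) = 460/808 = 0.56931
p₀ = P(outcome | unexposed) = 216/766 = 0.28198
Under exogeneity and monotonicity, PNS = p₁ − p₀.
PNS = 0.56931 − 0.28198 = 0.28732

PNS ≈ 0.2873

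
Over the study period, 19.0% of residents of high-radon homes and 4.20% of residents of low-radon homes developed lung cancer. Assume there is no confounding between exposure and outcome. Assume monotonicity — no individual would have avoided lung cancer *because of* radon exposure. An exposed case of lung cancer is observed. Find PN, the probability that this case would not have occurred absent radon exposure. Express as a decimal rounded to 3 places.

p₁ = 0.19, p₀ = 0.042.
Under exogeneity and monotonicity, PN = (p₁ − p₀) / p₁.
PN = (0.19 − 0.042) / 0.19 = 0.148 / 0.19 ≈ 0.7789

PN ≈ 0.779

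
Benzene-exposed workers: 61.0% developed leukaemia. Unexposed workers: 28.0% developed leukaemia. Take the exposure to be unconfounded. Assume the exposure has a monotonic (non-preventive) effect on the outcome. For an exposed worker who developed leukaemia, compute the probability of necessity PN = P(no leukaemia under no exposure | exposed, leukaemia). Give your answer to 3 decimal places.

PN ≈ 0.541

p₁ = 0.61, p₀ = 0.28.
Under exogeneity and monotonicity, PN = (p₁ − p₀) / p₁.
PN = (0.61 − 0.28) / 0.61 = 0.33 / 0.61 ≈ 0.5410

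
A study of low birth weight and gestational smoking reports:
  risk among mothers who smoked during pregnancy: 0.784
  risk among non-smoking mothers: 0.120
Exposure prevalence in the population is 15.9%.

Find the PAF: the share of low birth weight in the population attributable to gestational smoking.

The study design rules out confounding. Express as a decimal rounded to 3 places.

Let p₁ = 0.784, p₀ = 0.12.
Overall risk P(Y=1) = π·p₁ + (1−π)·p₀ = 0.159×0.784 + 0.841×0.12 = 0.22558.
Under exogeneity, PAF = [P(Y=1) − p₀] / P(Y=1).
PAF = (0.22558 − 0.12) / 0.22558 ≈ 0.4680

PAF ≈ 0.468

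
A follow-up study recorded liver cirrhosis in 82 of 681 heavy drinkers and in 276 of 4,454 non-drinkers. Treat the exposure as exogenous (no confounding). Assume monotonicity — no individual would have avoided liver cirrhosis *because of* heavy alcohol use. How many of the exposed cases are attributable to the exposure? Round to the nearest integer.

p₁ = P(outcome | exposed) = 82/681 = 0.12041
p₀ = P(outcome | unexposed) = 276/4454 = 0.061967
PN = (p₁ − p₀)/p₁ = (0.12041 − 0.061967) / 0.12041 ≈ 0.48537.
Attributable cases ≈ PN × (exposed cases) = 0.48537 × 82 ≈ 39.80.

about 40 cases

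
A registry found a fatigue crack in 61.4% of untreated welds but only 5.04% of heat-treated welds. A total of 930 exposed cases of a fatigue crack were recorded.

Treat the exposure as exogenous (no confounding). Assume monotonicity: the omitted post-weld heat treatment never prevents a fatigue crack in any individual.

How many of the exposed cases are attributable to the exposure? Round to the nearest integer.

about 854 cases

p₁ = 0.614, p₀ = 0.0504.
PN = (p₁ − p₀)/p₁ = (0.614 − 0.0504) / 0.614 ≈ 0.91792.
Attributable cases ≈ PN × (exposed cases) = 0.91792 × 930 ≈ 853.66.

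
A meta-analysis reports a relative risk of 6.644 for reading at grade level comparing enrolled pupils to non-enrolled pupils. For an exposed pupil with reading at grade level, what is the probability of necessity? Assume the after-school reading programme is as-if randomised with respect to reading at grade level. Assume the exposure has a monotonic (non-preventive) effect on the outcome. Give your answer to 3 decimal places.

PN ≈ 0.849

Under exogeneity and monotonicity, PN = (RR − 1) / RR = 1 − 1/RR.
PN = (6.644 − 1) / 6.644 = 5.644 / 6.644 ≈ 0.8495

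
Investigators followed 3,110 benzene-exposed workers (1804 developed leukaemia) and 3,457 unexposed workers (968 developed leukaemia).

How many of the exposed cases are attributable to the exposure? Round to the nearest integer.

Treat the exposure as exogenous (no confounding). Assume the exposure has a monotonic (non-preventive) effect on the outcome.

about 933 cases

p₁ = P(outcome | exposed) = 1804/3110 = 0.58006
p₀ = P(outcome | unexposed) = 968/3457 = 0.28001
PN = (p₁ − p₀)/p₁ = (0.58006 − 0.28001) / 0.58006 ≈ 0.51727.
Attributable cases ≈ PN × (exposed cases) = 0.51727 × 1804 ≈ 933.16.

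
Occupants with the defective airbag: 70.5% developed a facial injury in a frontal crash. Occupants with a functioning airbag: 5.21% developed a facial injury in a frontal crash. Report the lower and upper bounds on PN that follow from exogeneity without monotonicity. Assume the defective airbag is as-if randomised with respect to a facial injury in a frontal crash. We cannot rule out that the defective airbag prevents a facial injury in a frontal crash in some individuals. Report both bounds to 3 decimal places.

0.926 ≤ PN ≤ 1.000

p₁ = 0.705, p₀ = 0.0521.
Under exogeneity alone the bounds on PN are max{0,(p₁−p₀)/p₁} ≤ PN ≤ min{1,(1−p₀)/p₁}.
  lower = (p₁ − p₀)/p₁ = 0.6529 / 0.705 ≈ 0.9261
  upper = min{1, (1 − p₀)/p₁} = 0.9479 / 0.705 ≈ 1.3445 → capped at 1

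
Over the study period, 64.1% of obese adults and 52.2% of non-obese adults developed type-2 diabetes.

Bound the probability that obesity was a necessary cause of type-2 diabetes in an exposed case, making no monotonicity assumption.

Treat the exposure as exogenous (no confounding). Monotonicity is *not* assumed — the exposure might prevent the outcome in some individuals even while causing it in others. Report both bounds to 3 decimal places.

0.186 ≤ PN ≤ 0.746

p₁ = 0.641, p₀ = 0.522.
Under exogeneity alone the bounds on PN are max{0,(p₁−p₀)/p₁} ≤ PN ≤ min{1,(1−p₀)/p₁}.
  lower = (p₁ − p₀)/p₁ = 0.119 / 0.641 ≈ 0.1856
  upper = min{1, (1 − p₀)/p₁} = 0.478 / 0.641 ≈ 0.7457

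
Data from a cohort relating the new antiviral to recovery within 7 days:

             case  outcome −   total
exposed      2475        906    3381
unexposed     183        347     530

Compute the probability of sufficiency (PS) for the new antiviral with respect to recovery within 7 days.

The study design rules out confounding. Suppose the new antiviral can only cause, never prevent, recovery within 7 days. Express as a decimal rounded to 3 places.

p₁ = P(outcome | exposed) = 2475/3381 = 0.73203
p₀ = P(outcome | unexposed) = 183/530 = 0.34528
Under exogeneity and monotonicity, PS = (p₁ − p₀) / (1 − p₀).
PS = (0.73203 − 0.34528) / (1 − 0.34528) = 0.38675 / 0.65472 ≈ 0.5907

PS ≈ 0.591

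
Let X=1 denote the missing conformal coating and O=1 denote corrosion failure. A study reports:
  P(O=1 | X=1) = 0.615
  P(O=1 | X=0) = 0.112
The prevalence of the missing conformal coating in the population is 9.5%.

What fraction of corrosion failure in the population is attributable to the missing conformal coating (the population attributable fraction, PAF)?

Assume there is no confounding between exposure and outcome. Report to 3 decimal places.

PAF ≈ 0.299

Let p₁ = 0.615, p₀ = 0.112.
Overall risk P(Y=1) = π·p₁ + (1−π)·p₀ = 0.095×0.615 + 0.905×0.112 = 0.15979.
Under exogeneity, PAF = [P(Y=1) − p₀] / P(Y=1).
PAF = (0.15979 − 0.112) / 0.15979 ≈ 0.2991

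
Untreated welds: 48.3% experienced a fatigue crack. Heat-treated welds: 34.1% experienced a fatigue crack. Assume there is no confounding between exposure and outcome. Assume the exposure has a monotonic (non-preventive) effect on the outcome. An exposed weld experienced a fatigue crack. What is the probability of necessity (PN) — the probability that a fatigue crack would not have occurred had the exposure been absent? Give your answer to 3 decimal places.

p₁ = 0.483, p₀ = 0.341.
Under exogeneity and monotonicity, PN = (p₁ − p₀) / p₁.
PN = (0.483 − 0.341) / 0.483 = 0.142 / 0.483 ≈ 0.2940

PN ≈ 0.294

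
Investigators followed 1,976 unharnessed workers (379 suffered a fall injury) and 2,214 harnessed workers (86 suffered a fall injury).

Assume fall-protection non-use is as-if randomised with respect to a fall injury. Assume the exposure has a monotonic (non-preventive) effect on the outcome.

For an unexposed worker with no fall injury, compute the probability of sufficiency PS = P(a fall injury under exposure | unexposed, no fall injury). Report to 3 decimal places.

p₁ = P(outcome | exposed) = 379/1976 = 0.1918
p₀ = P(outcome | unexposed) = 86/2214 = 0.038844
Under exogeneity and monotonicity, PS = (p₁ − p₀) / (1 − p₀).
PS = (0.1918 − 0.038844) / (1 − 0.038844) = 0.15296 / 0.96116 ≈ 0.1591

PS ≈ 0.159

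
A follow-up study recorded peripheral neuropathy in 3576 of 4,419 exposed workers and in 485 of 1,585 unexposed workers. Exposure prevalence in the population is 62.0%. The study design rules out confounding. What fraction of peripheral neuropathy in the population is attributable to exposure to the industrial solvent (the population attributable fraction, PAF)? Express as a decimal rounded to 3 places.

p₁ = P(outcome | exposed) = 3576/4419 = 0.80923
p₀ = P(outcome | unexposed) = 485/1585 = 0.30599
Overall risk P(Y=1) = π·p₁ + (1−π)·p₀ = 0.62×0.80923 + 0.38×0.30599 = 0.618.
Under exogeneity, PAF = [P(Y=1) − p₀] / P(Y=1).
PAF = (0.618 − 0.30599) / 0.618 ≈ 0.5049

PAF ≈ 0.505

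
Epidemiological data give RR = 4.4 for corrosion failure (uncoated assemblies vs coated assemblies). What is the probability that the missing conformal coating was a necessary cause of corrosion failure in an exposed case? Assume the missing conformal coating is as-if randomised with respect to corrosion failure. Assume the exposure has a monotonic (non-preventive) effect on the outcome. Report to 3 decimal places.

Under exogeneity and monotonicity, PN = (RR − 1) / RR = 1 − 1/RR.
PN = (4.4 − 1) / 4.4 = 3.4 / 4.4 ≈ 0.7727

PN ≈ 0.773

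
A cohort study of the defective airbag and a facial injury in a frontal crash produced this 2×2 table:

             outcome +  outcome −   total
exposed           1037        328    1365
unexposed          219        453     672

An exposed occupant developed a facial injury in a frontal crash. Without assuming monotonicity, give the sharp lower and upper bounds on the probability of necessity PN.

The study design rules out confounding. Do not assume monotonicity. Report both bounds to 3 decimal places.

p₁ = P(outcome | exposed) = 1037/1365 = 0.75971
p₀ = P(outcome | unexposed) = 219/672 = 0.32589
Under exogeneity alone the bounds on PN are max{0,(p₁−p₀)/p₁} ≤ PN ≤ min{1,(1−p₀)/p₁}.
  lower = (p₁ − p₀)/p₁ = 0.43381 / 0.75971 ≈ 0.5710
  upper = min{1, (1 − p₀)/p₁} = 0.67411 / 0.75971 ≈ 0.8873

0.571 ≤ PN ≤ 0.887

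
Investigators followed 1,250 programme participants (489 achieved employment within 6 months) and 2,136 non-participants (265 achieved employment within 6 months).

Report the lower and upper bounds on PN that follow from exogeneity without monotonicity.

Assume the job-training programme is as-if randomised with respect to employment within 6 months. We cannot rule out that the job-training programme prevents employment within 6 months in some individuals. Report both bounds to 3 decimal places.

0.683 ≤ PN ≤ 1.000

p₁ = P(outcome | exposed) = 489/1250 = 0.3912
p₀ = P(outcome | unexposed) = 265/2136 = 0.12406
Under exogeneity alone the bounds on PN are max{0,(p₁−p₀)/p₁} ≤ PN ≤ min{1,(1−p₀)/p₁}.
  lower = (p₁ − p₀)/p₁ = 0.26714 / 0.3912 ≈ 0.6829
  upper = min{1, (1 − p₀)/p₁} = 0.87594 / 0.3912 ≈ 2.2391 → capped at 1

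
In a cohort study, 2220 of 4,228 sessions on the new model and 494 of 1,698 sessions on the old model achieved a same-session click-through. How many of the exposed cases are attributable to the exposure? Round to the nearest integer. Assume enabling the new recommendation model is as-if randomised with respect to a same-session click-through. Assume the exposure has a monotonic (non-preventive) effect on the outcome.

p₁ = P(outcome | exposed) = 2220/4228 = 0.52507
p₀ = P(outcome | unexposed) = 494/1698 = 0.29093
PN = (p₁ − p₀)/p₁ = (0.52507 − 0.29093) / 0.52507 ≈ 0.44592.
Attributable cases ≈ PN × (exposed cases) = 0.44592 × 2220 ≈ 989.95.

about 990 cases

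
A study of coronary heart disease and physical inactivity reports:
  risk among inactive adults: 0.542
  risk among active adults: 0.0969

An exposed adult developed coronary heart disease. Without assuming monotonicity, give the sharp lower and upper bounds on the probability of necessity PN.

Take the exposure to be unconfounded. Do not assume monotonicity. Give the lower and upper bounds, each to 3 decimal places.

Let p₁ = 0.542, p₀ = 0.0969.
Under exogeneity alone the bounds on PN are max{0,(p₁−p₀)/p₁} ≤ PN ≤ min{1,(1−p₀)/p₁}.
  lower = (p₁ − p₀)/p₁ = 0.4451 / 0.542 ≈ 0.8212
  upper = min{1, (1 − p₀)/p₁} = 0.9031 / 0.542 ≈ 1.6662 → capped at 1

0.821 ≤ PN ≤ 1.000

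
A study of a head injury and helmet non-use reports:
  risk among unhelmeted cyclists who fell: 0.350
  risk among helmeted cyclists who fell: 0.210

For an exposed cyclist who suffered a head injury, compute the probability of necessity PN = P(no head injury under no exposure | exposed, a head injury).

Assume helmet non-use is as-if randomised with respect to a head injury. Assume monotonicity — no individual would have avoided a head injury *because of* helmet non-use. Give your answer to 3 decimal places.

Let p₁ = 0.35, p₀ = 0.21.
Under exogeneity and monotonicity, PN = (p₁ − p₀) / p₁.
PN = (0.35 − 0.21) / 0.35 = 0.14 / 0.35 ≈ 0.4000

PN ≈ 0.400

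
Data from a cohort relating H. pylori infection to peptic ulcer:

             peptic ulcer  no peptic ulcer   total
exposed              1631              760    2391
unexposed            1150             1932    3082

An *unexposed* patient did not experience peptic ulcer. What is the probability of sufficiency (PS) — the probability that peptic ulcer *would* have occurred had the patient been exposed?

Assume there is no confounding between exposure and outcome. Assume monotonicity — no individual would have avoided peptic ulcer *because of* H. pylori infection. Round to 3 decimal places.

p₁ = P(outcome | exposed) = 1631/2391 = 0.68214
p₀ = P(outcome | unexposed) = 1150/3082 = 0.37313
Under exogeneity and monotonicity, PS = (p₁ − p₀)/(1 − p₀).
PS = (0.68214 − 0.37313) / 0.62687 ≈ 0.4929

PS ≈ 0.493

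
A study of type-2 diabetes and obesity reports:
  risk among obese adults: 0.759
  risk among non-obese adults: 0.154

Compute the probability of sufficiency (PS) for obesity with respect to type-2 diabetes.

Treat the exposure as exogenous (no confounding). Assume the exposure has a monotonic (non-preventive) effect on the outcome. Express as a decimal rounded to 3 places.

PS ≈ 0.715

Let p₁ = 0.759, p₀ = 0.154.
Under exogeneity and monotonicity, PS = (p₁ − p₀) / (1 − p₀).
PS = (0.759 − 0.154) / (1 − 0.154) = 0.605 / 0.846 ≈ 0.7151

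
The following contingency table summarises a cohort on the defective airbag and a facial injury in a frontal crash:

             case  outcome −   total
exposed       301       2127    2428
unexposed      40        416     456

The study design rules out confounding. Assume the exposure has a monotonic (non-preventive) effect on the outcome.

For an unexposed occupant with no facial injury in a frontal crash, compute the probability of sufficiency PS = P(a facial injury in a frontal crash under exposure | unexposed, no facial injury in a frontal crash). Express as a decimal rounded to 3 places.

p₁ = P(outcome | exposed) = 301/2428 = 0.12397
p₀ = P(outcome | unexposed) = 40/456 = 0.087719
Under exogeneity and monotonicity, PS = (p₁ − p₀)/(1 − p₀).
PS = (0.12397 − 0.087719) / 0.91228 ≈ 0.0397

PS ≈ 0.040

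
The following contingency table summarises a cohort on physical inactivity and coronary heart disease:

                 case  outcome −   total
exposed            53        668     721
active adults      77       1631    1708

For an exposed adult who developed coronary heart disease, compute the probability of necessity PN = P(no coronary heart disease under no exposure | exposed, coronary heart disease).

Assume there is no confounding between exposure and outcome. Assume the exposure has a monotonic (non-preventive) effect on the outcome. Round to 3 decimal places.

p₁ = P(outcome | exposed) = 53/721 = 0.073509
p₀ = P(outcome | unexposed) = 77/1708 = 0.045082
Under exogeneity and monotonicity, PN = (p₁ − p₀)/p₁.
PN = (0.073509 − 0.045082) / 0.073509 ≈ 0.3867

PN ≈ 0.387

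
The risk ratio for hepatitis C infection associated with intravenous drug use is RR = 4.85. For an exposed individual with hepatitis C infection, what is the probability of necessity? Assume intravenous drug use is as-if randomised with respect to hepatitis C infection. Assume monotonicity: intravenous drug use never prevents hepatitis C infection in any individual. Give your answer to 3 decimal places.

PN ≈ 0.794

Under exogeneity and monotonicity, PN = (RR − 1) / RR = 1 − 1/RR.
PN = (4.85 − 1) / 4.85 = 3.85 / 4.85 ≈ 0.7938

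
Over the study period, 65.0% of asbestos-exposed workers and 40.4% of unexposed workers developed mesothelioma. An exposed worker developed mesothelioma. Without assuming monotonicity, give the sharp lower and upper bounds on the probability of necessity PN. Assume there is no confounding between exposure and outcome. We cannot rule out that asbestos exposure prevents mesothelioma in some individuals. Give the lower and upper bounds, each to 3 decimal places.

0.378 ≤ PN ≤ 0.917

p₁ = 0.65, p₀ = 0.404.
Under exogeneity alone the bounds on PN are max{0,(p₁−p₀)/p₁} ≤ PN ≤ min{1,(1−p₀)/p₁}.
  lower = (p₁ − p₀)/p₁ = 0.246 / 0.65 ≈ 0.3785
  upper = min{1, (1 − p₀)/p₁} = 0.596 / 0.65 ≈ 0.9169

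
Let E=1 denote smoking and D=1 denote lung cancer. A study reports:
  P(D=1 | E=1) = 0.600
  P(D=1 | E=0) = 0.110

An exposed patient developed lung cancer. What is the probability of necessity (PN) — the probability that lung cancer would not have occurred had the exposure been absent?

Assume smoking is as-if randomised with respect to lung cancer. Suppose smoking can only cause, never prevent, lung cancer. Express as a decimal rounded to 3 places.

Let p₁ = 0.6, p₀ = 0.11.
Under exogeneity and monotonicity, PN = (p₁ − p₀) / p₁.
PN = (0.6 − 0.11) / 0.6 = 0.49 / 0.6 ≈ 0.8167

PN ≈ 0.817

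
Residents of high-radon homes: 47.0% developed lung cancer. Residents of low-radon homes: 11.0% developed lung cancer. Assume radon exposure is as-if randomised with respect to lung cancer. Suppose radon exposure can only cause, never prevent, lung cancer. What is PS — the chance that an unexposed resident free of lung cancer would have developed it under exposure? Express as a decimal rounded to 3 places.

p₁ = 0.47, p₀ = 0.11.
Under exogeneity and monotonicity, PS = (p₁ − p₀) / (1 − p₀).
PS = (0.47 − 0.11) / (1 − 0.11) = 0.36 / 0.89 ≈ 0.4045

PS ≈ 0.404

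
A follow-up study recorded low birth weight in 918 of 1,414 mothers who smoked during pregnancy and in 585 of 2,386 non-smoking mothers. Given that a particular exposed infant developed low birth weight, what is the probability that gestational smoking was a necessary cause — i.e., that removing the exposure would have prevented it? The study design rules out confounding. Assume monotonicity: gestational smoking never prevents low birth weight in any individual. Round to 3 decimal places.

PN ≈ 0.622

p₁ = P(outcome | exposed) = 918/1414 = 0.64922
p₀ = P(outcome | unexposed) = 585/2386 = 0.24518
Under exogeneity and monotonicity, PN = (p₁ − p₀) / p₁.
PN = (0.64922 − 0.24518) / 0.64922 = 0.40404 / 0.64922 ≈ 0.6223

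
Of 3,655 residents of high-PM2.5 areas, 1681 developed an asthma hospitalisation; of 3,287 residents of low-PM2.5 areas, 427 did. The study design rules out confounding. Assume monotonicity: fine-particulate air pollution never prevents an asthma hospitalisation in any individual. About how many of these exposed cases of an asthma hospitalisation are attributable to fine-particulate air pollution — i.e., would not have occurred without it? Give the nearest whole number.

about 1206 cases

p₁ = P(outcome | exposed) = 1681/3655 = 0.45992
p₀ = P(outcome | unexposed) = 427/3287 = 0.12991
PN = (p₁ − p₀)/p₁ = (0.45992 − 0.12991) / 0.45992 ≈ 0.71755.
Attributable cases ≈ PN × (exposed cases) = 0.71755 × 1681 ≈ 1206.19.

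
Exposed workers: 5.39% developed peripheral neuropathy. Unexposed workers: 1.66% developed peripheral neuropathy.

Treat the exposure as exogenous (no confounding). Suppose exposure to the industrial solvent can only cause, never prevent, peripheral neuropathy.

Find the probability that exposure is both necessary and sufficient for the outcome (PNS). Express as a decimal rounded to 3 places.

p₁ = 0.0539, p₀ = 0.0166.
Under exogeneity and monotonicity, PNS = p₁ − p₀.
PNS = 0.0539 − 0.0166 = 0.0373

PNS ≈ 0.037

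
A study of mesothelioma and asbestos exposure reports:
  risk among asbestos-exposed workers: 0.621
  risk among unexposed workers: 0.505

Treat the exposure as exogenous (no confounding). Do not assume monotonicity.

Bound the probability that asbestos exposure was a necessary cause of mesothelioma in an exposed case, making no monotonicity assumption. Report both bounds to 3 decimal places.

Let p₁ = 0.621, p₀ = 0.505.
Under exogeneity alone the bounds on PN are max{0,(p₁−p₀)/p₁} ≤ PN ≤ min{1,(1−p₀)/p₁}.
  lower = (p₁ − p₀)/p₁ = 0.116 / 0.621 ≈ 0.1868
  upper = min{1, (1 − p₀)/p₁} = 0.495 / 0.621 ≈ 0.7971

0.187 ≤ PN ≤ 0.797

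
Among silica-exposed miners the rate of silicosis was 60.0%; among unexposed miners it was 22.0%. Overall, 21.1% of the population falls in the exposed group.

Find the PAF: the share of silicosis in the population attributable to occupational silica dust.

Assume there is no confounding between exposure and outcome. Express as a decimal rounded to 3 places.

p₁ = 0.6, p₀ = 0.22.
Overall risk P(Y=1) = π·p₁ + (1−π)·p₀ = 0.211×0.6 + 0.789×0.22 = 0.30018.
Under exogeneity, PAF = [P(Y=1) − p₀] / P(Y=1).
PAF = (0.30018 − 0.22) / 0.30018 ≈ 0.2671

PAF ≈ 0.267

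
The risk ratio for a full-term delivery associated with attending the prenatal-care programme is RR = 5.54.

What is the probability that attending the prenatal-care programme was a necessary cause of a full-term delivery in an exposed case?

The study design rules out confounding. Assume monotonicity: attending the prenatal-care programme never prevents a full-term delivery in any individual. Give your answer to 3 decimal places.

Under exogeneity and monotonicity, PN = (RR − 1) / RR = 1 − 1/RR.
PN = (5.54 − 1) / 5.54 = 4.54 / 5.54 ≈ 0.8195

PN ≈ 0.819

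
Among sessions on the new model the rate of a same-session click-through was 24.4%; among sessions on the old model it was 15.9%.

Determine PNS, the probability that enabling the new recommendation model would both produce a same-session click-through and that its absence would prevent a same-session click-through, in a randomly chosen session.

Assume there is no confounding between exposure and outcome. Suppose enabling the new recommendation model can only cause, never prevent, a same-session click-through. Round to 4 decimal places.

p₁ = 0.244, p₀ = 0.159.
Under exogeneity and monotonicity, PNS = p₁ − p₀.
PNS = 0.244 − 0.159 = 0.085

PNS ≈ 0.0850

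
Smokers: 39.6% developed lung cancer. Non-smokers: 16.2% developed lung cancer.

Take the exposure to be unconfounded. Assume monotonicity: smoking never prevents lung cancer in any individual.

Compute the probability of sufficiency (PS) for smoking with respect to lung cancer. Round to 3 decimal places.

p₁ = 0.396, p₀ = 0.162.
Under exogeneity and monotonicity, PS = (p₁ − p₀) / (1 − p₀).
PS = (0.396 − 0.162) / (1 − 0.162) = 0.234 / 0.838 ≈ 0.2792

PS ≈ 0.279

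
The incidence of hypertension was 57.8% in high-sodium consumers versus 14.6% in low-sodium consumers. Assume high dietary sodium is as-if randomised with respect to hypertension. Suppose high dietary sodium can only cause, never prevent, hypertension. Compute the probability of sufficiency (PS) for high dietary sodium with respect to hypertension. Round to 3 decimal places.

PS ≈ 0.506

p₁ = 0.578, p₀ = 0.146.
Under exogeneity and monotonicity, PS = (p₁ − p₀) / (1 − p₀).
PS = (0.578 − 0.146) / (1 − 0.146) = 0.432 / 0.854 ≈ 0.5059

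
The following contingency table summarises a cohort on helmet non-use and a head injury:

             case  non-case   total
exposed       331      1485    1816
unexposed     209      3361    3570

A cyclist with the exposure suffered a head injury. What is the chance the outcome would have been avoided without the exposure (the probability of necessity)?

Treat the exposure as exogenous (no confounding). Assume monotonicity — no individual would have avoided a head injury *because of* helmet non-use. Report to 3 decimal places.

PN ≈ 0.679

p₁ = P(outcome | exposed) = 331/1816 = 0.18227
p₀ = P(outcome | unexposed) = 209/3570 = 0.058543
Under exogeneity and monotonicity, PN = (p₁ − p₀)/p₁.
PN = (0.18227 − 0.058543) / 0.18227 ≈ 0.6788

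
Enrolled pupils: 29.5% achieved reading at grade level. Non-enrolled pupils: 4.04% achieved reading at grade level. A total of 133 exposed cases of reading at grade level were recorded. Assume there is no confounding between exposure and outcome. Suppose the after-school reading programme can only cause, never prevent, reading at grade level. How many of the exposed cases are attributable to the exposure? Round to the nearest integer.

about 115 cases

p₁ = 0.295, p₀ = 0.0404.
PN = (p₁ − p₀)/p₁ = (0.295 − 0.0404) / 0.295 ≈ 0.86305.
Attributable cases ≈ PN × (exposed cases) = 0.86305 × 133 ≈ 114.79.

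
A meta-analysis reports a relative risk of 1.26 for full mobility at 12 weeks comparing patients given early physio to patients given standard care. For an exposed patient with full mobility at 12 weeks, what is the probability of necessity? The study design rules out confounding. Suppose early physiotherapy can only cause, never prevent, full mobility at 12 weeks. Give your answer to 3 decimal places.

Under exogeneity and monotonicity, PN = (RR − 1) / RR = 1 − 1/RR.
PN = (1.26 − 1) / 1.26 = 0.26 / 1.26 ≈ 0.2063

PN ≈ 0.206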